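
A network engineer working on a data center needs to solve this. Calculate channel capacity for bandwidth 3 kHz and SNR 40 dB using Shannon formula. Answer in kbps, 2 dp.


Given: B = 3 kHz, SNR = 40 dB
SNR linear = 10^(40/10) = 10000
1 + SNR = 10001
log2(10001) = 13.2878566418
C = 3 * 1000 * 13.2878566418 = 39863.5699 bps
C = 39.863570 kbps -> 39.86 kbps (2 dp)

39.86


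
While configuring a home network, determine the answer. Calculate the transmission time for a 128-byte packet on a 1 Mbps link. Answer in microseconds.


Given: packet = 128 bytes, bandwidth = 1 Mbps
Packet in bits = 128 * 8 = 1024 bits
Bandwidth = 1 * 10^6 = 1000000 bps
Time = 1024 / 1000000 seconds
Time in us = 1024 * 10^6 / 1000000 = 1024

1024


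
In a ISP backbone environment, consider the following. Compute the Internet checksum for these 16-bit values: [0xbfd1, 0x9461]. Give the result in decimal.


Given words: [0xbfd1, 0x9461]
Step 1: Sum all words
Raw sum = 49105 + 37985 = 87090
Step 2: Fold carry: (21554 + 1) = 21555
One's complement = ~21555 & 0xFFFF = 43980

43980


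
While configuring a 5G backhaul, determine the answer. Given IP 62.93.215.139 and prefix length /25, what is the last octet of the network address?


Given: IP = 62.93.215.139, prefix = /25
Subnet mask = 255.255.255.128
Last octet of IP: 139
Last octet of mask: 128
Network last octet = 139 AND 128 = 128

128


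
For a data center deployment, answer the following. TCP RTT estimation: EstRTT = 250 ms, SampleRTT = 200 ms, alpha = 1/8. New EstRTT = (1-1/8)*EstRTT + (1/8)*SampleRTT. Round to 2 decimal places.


Given: EstRTT = 250 ms, SampleRTT = 200 ms, alpha = 1/8
New EstRTT = (1 - alpha) * EstRTT + alpha * SampleRTT
(7/8) * 250 = 218.75
(1/8) * 200 = 25
New EstRTT = 218.75 + 25 = 243.75 ms -> 243.75 ms (2 dp)

243.75


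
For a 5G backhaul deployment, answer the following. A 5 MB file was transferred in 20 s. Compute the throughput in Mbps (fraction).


Given: file = 5 MB, time = 20 s
File in Mb = 5 * 8 = 40 Mb
Throughput = 40 / 20 Mbps
Throughput = 2 Mbps

2


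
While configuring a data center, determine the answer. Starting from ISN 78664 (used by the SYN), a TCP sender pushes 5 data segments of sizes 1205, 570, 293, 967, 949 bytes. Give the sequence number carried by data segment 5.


The SYN occupies sequence number ISN = 78664, so the first data byte is ISN + 1 = 78665.
SEQ of data segment i = (ISN + 1) + sum of payload sizes of segments 1..i-1.
Segment 1: SEQ = 78665, payload = 1205 bytes
Segment 2: SEQ = 79870, payload = 570 bytes
Segment 3: SEQ = 80440, payload = 293 bytes
Segment 4: SEQ = 80733, payload = 967 bytes
Segment 5: SEQ = 81700, payload = 949 bytes
SEQ of segment 5 = 78665 + 1205 + 570 + 293 + 967 = 81700

81700


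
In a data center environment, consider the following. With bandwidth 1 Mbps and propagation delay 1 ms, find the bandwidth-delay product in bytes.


Given: bandwidth = 1 Mbps, delay = 1 ms
BDP in bits = 1 * 10^6 * 1 / 1000
BDP in bits = 1000
BDP in bytes = 1000 / 8 = 125

125


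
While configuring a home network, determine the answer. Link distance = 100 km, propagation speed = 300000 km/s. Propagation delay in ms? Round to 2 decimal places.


Given: distance = 100 km, speed = 300000 km/s
Delay = distance / speed = 100 / 300000 seconds
Delay in ms = 100 * 1000 / 300000
Delay = 0.3333 ms
Rounded to 2 dp = 0.33 ms

0.33


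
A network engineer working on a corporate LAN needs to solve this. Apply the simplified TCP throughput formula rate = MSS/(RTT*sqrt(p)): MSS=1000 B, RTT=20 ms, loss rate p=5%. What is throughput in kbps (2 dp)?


Given: MSS = 1000 bytes, RTT = 20 ms, loss = 5%
RTT in seconds = 20 / 1000 = 0.02
Loss rate = 5% = 0.05
sqrt(loss) = sqrt(0.05) = 0.223606797750
Throughput (bytes/s) = 1000 / (0.02 * 0.223606797750) = 223606.7977
Throughput (kbps) = 223606.7977 * 8 / 1000 = 1788.854382 -> 1788.85 kbps (2 dp)

1788.85


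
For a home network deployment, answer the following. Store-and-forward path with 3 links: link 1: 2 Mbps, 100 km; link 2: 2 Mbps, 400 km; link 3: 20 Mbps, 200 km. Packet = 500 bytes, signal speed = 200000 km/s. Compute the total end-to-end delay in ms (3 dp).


Packet = 500 bytes = 4000 bits. Store-and-forward: sum (t_trans + t_prop) per link.
Link 1: t_trans = 4000/(2*10^6) s = 2.0000 ms; t_prop = 100/200000 s = 0.5000 ms; subtotal = 2.5000 ms
Link 2: t_trans = 4000/(2*10^6) s = 2.0000 ms; t_prop = 400/200000 s = 2.0000 ms; subtotal = 4.0000 ms
Link 3: t_trans = 4000/(20*10^6) s = 0.2000 ms; t_prop = 200/200000 s = 1.0000 ms; subtotal = 1.2000 ms
End-to-end = 2.5000 + 4.0000 + 1.2000 = 7.7000 ms -> 7.700 ms (3 dp)

7.700


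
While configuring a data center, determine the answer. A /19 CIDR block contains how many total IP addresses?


Given: CIDR prefix /19
Host bits = 32 - 19 = 13
Total addresses = 2^13 = 8192

8192


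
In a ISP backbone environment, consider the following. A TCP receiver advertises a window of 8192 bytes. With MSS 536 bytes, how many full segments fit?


Given: RWND = 8192 bytes, MSS = 536 bytes
Full segments = floor(RWND / MSS)
Full segments = floor(8192 / 536)
Full segments = floor(15.2836) = 15

15


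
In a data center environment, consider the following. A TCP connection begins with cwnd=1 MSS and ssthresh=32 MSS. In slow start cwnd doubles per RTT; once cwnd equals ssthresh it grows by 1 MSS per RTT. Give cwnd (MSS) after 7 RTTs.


RTT 0: cwnd = 1 MSS (initial)
RTT 1: cwnd = 2 MSS (slow start, doubled)
RTT 2: cwnd = 4 MSS (slow start, doubled)
RTT 3: cwnd = 8 MSS (slow start, doubled)
RTT 4: cwnd = 16 MSS (slow start, doubled)
RTT 5: cwnd = 32 MSS (slow start, doubled)
RTT 6: cwnd = 33 MSS (congestion avoidance, +1)
RTT 7: cwnd = 34 MSS (congestion avoidance, +1)

34


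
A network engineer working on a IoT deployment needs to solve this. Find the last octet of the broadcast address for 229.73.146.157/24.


Given: IP = 229.73.146.157, prefix = /24
Host bits = 32 - 24 = 8
Network last octet = 157 AND mask = 0
Host part size = 2^8 - 1 = 255
Broadcast last octet = 0 OR 255 = 255

255


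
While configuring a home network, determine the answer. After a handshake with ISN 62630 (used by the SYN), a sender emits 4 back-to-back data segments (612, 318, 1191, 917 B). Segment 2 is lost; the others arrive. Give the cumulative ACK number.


SYN uses sequence number 62630; first data byte = ISN + 1 = 62631.
Segment 1: SEQ = 62631, len = 612 B, covers [62631, 63242]
Segment 2: SEQ = 63243, len = 318 B, covers [63243, 63560] [LOST]
Segment 3: SEQ = 63561, len = 1191 B, covers [63561, 64751]
Segment 4: SEQ = 64752, len = 917 B, covers [64752, 65668]
In-order data received: bytes [62631, 63242] (segments 1..1).
Segment 2 missing -> gap begins at byte 63243; later segments buffered out of order.
Cumulative ACK = next expected in-order byte = 62631 + 612 = 63243

63243


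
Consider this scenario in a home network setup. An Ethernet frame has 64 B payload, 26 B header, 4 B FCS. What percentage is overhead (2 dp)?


Given: payload = 64 B, header = 26 B, trailer = 4 B
Overhead bytes = header + trailer = 26 + 4 = 30
Total frame = payload + overhead = 64 + 30 = 94
Overhead % = 30 / 94 * 100 = 31.9149% -> 31.91% (2 dp)

31.91


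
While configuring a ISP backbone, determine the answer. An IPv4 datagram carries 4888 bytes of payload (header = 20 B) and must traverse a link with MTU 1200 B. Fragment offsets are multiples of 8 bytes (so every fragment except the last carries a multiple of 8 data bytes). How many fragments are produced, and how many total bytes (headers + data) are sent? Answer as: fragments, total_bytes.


Max data per non-final fragment = floor((MTU - header)/8)*8 = floor((1200 - 20)/8)*8 = floor(1180/8)*8 = 1176 B
Final fragment needs no 8-byte alignment: it can carry up to MTU - header = 1180 B
Non-final fragments needed = ceil((payload - 1180) / 1176) = ceil(3708/1176) = ceil(3.1531) = 4
Number of fragments = 4 + 1 = 5
Fragment sizes (data): 4 * 1176 B + 184 B (last, 184 <= 1180 OK)
Total bytes sent = payload + n_frags * header = 4888 + 5*20 = 4888 + 100 = 4988 B

5, 4988


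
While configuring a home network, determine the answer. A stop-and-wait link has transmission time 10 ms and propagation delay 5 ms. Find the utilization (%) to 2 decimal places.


Given: Ttrans = 10 ms, Tprop = 5 ms
RTT = 2 * Tprop = 2 * 5 = 10 ms
U = Ttrans / (Ttrans + RTT)
U = 10 / (10 + 10)
U = 10 / 20 = 0.5
U% = 50.00%

50.00


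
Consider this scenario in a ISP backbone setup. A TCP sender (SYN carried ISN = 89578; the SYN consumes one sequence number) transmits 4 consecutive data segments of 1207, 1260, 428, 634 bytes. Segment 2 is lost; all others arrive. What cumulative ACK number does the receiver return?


SYN uses sequence number 89578; first data byte = ISN + 1 = 89579.
Segment 1: SEQ = 89579, len = 1207 B, covers [89579, 90785]
Segment 2: SEQ = 90786, len = 1260 B, covers [90786, 92045] [LOST]
Segment 3: SEQ = 92046, len = 428 B, covers [92046, 92473]
Segment 4: SEQ = 92474, len = 634 B, covers [92474, 93107]
In-order data received: bytes [89579, 90785] (segments 1..1).
Segment 2 missing -> gap begins at byte 90786; later segments buffered out of order.
Cumulative ACK = next expected in-order byte = 89579 + 1207 = 90786

90786


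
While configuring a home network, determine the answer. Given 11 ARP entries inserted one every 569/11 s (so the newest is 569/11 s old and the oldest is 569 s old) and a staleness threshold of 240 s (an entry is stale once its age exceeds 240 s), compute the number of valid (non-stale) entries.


Ages are k * 569/11 s for k = 1..11 (spacing = 51.7273 s).
Entry k is valid iff k * 569/11 <= 240 iff k <= 11 * 240 / 569 = 4.6397
n_valid = floor(4.6397) = 4
(n_stale = 11 - 4 = 7)

4


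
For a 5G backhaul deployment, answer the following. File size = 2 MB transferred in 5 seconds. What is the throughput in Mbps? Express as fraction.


Given: file = 2 MB, time = 5 s
File in Mb = 2 * 8 = 16 Mb
Throughput = 16 / 5 Mbps
Throughput = 16/5 Mbps

16/5


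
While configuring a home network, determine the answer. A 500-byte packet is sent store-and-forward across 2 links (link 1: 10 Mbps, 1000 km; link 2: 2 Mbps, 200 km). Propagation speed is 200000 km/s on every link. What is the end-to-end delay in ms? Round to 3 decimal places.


Packet = 500 bytes = 4000 bits. Store-and-forward: sum (t_trans + t_prop) per link.
Link 1: t_trans = 4000/(10*10^6) s = 0.4000 ms; t_prop = 1000/200000 s = 5.0000 ms; subtotal = 5.4000 ms
Link 2: t_trans = 4000/(2*10^6) s = 2.0000 ms; t_prop = 200/200000 s = 1.0000 ms; subtotal = 3.0000 ms
End-to-end = 5.4000 + 3.0000 = 8.4000 ms -> 8.400 ms (3 dp)

8.400


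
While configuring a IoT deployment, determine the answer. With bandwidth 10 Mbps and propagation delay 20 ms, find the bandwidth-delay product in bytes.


Given: bandwidth = 10 Mbps, delay = 20 ms
BDP in bits = 10 * 10^6 * 20 / 1000
BDP in bits = 200000
BDP in bytes = 200000 / 8 = 25000

25000


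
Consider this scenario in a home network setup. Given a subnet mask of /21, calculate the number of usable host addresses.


Given: subnet mask /21
Host bits = 32 - 21 = 11
Total addresses = 2^11 = 2048
Usable hosts = 2048 - 2 (network + broadcast) = 2046

2046


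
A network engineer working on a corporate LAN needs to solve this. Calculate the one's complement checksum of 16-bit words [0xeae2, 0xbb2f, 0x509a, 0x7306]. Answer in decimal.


Given words: [0xeae2, 0xbb2f, 0x509a, 0x7306]
Step 1: Sum all words
Raw sum = 60130 + 47919 + 20634 + 29446 = 158129
Step 2: Fold carry: (27057 + 2) = 27059
One's complement = ~27059 & 0xFFFF = 38476

38476


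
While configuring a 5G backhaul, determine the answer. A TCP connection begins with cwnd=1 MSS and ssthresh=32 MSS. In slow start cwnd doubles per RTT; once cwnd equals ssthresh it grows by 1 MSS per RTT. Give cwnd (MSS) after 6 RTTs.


RTT 0: cwnd = 1 MSS (initial)
RTT 1: cwnd = 2 MSS (slow start, doubled)
RTT 2: cwnd = 4 MSS (slow start, doubled)
RTT 3: cwnd = 8 MSS (slow start, doubled)
RTT 4: cwnd = 16 MSS (slow start, doubled)
RTT 5: cwnd = 32 MSS (slow start, doubled)
RTT 6: cwnd = 33 MSS (congestion avoidance, +1)

33


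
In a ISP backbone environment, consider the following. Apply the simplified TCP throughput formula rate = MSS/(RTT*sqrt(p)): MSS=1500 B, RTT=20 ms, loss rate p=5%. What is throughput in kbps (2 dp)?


Given: MSS = 1500 bytes, RTT = 20 ms, loss = 5%
RTT in seconds = 20 / 1000 = 0.02
Loss rate = 5% = 0.05
sqrt(loss) = sqrt(0.05) = 0.223606797750
Throughput (bytes/s) = 1500 / (0.02 * 0.223606797750) = 335410.1966
Throughput (kbps) = 335410.1966 * 8 / 1000 = 2683.281573 -> 2683.28 kbps (2 dp)

2683.28


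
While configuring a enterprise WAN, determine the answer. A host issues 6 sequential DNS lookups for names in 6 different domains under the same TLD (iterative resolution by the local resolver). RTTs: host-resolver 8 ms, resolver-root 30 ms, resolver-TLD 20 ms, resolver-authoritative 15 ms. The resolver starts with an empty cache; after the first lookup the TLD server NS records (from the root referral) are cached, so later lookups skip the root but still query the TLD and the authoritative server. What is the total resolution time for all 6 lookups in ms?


Lookup 1 (cold cache): local + root + TLD + auth = 8 + 30 + 20 + 15 = 73 ms
Lookups 2..6 (TLD NS cached -> skip root; new domain -> still ask TLD and auth): local + TLD + auth = 8 + 20 + 15 = 43 ms each
Remaining 5 lookups: 5 * 43 = 215 ms
Total = 73 + 215 = 288 ms

288


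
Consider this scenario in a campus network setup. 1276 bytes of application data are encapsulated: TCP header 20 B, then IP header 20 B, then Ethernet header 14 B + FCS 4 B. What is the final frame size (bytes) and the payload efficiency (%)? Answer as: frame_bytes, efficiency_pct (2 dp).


TCP segment = 1276 + 20 = 1296 B
IP packet = 1296 + 20 = 1316 B
Ethernet frame = 1316 + 14 + 4 = 1334 B
Efficiency = app / frame = 1276 / 1334 = 0.956522 = 95.6522% -> 95.65% (2 dp)

1334, 95.65


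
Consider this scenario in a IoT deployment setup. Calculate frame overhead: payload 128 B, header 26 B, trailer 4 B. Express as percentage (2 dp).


Given: payload = 128 B, header = 26 B, trailer = 4 B
Overhead bytes = header + trailer = 26 + 4 = 30
Total frame = payload + overhead = 128 + 30 = 158
Overhead % = 30 / 158 * 100 = 18.9873% -> 18.99% (2 dp)

18.99


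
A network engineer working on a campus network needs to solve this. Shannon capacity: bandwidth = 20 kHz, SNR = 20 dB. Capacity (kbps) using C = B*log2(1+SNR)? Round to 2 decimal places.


Given: B = 20 kHz, SNR = 20 dB
SNR linear = 10^(20/10) = 100
1 + SNR = 101
log2(101) = 6.6582114828
C = 20 * 1000 * 6.6582114828 = 133164.2297 bps
C = 133.164230 kbps -> 133.16 kbps (2 dp)

133.16


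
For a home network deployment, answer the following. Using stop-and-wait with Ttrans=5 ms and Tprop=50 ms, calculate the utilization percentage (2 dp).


Given: Ttrans = 5 ms, Tprop = 50 ms
RTT = 2 * Tprop = 2 * 50 = 100 ms
U = Ttrans / (Ttrans + RTT)
U = 5 / (5 + 100)
U = 5 / 105 = 0.047619
U% = 4.76%

4.76


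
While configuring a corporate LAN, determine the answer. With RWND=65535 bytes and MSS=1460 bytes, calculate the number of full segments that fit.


Given: RWND = 65535 bytes, MSS = 1460 bytes
Full segments = floor(RWND / MSS)
Full segments = floor(65535 / 1460)
Full segments = floor(44.887) = 44

44


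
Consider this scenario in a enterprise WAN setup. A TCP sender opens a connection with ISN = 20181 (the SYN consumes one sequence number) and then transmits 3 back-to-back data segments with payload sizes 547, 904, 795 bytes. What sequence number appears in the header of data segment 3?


The SYN occupies sequence number ISN = 20181, so the first data byte is ISN + 1 = 20182.
SEQ of data segment i = (ISN + 1) + sum of payload sizes of segments 1..i-1.
Segment 1: SEQ = 20182, payload = 547 bytes
Segment 2: SEQ = 20729, payload = 904 bytes
Segment 3: SEQ = 21633, payload = 795 bytes
SEQ of segment 3 = 20182 + 547 + 904 = 21633

21633


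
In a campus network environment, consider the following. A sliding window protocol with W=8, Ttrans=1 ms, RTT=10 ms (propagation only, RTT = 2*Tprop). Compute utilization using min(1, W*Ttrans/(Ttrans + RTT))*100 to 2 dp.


Given: W = 8, Ttrans = 1 ms, RTT = 10 ms (= 2 * Tprop, Tprop = 5 ms)
Cycle time = Ttrans + RTT = 1 + 10 = 11 ms (first packet sent until its ACK returns)
W * Ttrans = 8 * 1 = 8 ms of sending per cycle
W * Ttrans / (Ttrans + RTT) = 8 / 11 = 0.727273
U = min(1, 0.727273) = 0.727273
U% = 72.73%

72.73


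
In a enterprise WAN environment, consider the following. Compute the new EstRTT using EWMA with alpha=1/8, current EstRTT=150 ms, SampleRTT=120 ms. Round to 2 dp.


Given: EstRTT = 150 ms, SampleRTT = 120 ms, alpha = 1/8
New EstRTT = (1 - alpha) * EstRTT + alpha * SampleRTT
(7/8) * 150 = 131.25
(1/8) * 120 = 15
New EstRTT = 131.25 + 15 = 146.25 ms -> 146.25 ms (2 dp)

146.25


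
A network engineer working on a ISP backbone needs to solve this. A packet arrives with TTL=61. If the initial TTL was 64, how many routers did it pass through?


Given: initial TTL = 64, received TTL = 61
Hops = initial TTL - received TTL
Hops = 64 - 61 = 3

3


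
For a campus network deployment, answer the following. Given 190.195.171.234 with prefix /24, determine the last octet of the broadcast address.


Given: IP = 190.195.171.234, prefix = /24
Host bits = 32 - 24 = 8
Network last octet = 234 AND mask = 0
Host part size = 2^8 - 1 = 255
Broadcast last octet = 0 OR 255 = 255

255


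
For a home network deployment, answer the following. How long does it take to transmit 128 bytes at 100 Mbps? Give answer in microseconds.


Given: packet = 128 bytes, bandwidth = 100 Mbps
Packet in bits = 128 * 8 = 1024 bits
Bandwidth = 100 * 10^6 = 100000000 bps
Time = 1024 / 100000000 seconds
Time in us = 1024 * 10^6 / 100000000 = 10.24

10.24


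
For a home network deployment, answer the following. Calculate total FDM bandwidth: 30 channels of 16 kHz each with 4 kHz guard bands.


Given: 30 channels, 16 kHz each, guard = 4 kHz
Channel bandwidth = 30 * 16 = 480 kHz
Guard bands = 29 gaps * 4 kHz = 116 kHz
Total = 480 + 116 = 596 kHz

596


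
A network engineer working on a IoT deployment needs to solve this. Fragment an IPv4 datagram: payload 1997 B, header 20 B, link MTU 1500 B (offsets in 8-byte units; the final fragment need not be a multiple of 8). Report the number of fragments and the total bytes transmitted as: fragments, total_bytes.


Max data per non-final fragment = floor((MTU - header)/8)*8 = floor((1500 - 20)/8)*8 = floor(1480/8)*8 = 1480 B
Final fragment needs no 8-byte alignment: it can carry up to MTU - header = 1480 B
Non-final fragments needed = ceil((payload - 1480) / 1480) = ceil(517/1480) = ceil(0.3493) = 1
Number of fragments = 1 + 1 = 2
Fragment sizes (data): 1 * 1480 B + 517 B (last, 517 <= 1480 OK)
Total bytes sent = payload + n_frags * header = 1997 + 2*20 = 1997 + 40 = 2037 B

2, 2037


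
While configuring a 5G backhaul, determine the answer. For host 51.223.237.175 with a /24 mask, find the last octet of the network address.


Given: IP = 51.223.237.175, prefix = /24
Subnet mask = 255.255.255.0
Last octet of IP: 175
Last octet of mask: 0
Network last octet = 175 AND 0 = 0

0


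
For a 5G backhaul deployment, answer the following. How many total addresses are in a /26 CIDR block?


Given: CIDR prefix /26
Host bits = 32 - 26 = 6
Total addresses = 2^6 = 64

64


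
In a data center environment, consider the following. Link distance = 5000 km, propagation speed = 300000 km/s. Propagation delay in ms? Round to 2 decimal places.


Given: distance = 5000 km, speed = 300000 km/s
Delay = distance / speed = 5000 / 300000 seconds
Delay in ms = 5000 * 1000 / 300000
Delay = 16.6667 ms
Rounded to 2 dp = 16.67 ms

16.67


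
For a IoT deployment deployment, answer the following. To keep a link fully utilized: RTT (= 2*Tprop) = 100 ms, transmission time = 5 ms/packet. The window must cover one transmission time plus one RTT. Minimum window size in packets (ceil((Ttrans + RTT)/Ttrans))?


Given: Ttrans = 5 ms, RTT = 100 ms (= 2 * Tprop, Tprop = 50 ms)
Time until first ACK returns = Ttrans + RTT = 5 + 100 = 105 ms
Need W * Ttrans >= Ttrans + RTT  ->  W >= (Ttrans + RTT) / Ttrans
(Ttrans + RTT) / Ttrans = 105 / 5 = 21
W_min = ceil(21) = 21

21


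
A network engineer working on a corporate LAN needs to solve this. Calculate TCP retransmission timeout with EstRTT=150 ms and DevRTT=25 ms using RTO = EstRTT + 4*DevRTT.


Given: EstRTT = 150 ms, DevRTT = 25 ms
Timeout = EstRTT + 4 * DevRTT
4 * DevRTT = 4 * 25 = 100
Timeout = 150 + 100 = 250 ms

250


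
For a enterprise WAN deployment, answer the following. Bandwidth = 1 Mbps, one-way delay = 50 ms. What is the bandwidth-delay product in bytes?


Given: bandwidth = 1 Mbps, delay = 50 ms
BDP in bits = 1 * 10^6 * 50 / 1000
BDP in bits = 50000
BDP in bytes = 50000 / 8 = 6250

6250


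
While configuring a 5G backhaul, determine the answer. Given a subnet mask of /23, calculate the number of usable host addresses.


Given: subnet mask /23
Host bits = 32 - 23 = 9
Total addresses = 2^9 = 512
Usable hosts = 512 - 2 (network + broadcast) = 510

510


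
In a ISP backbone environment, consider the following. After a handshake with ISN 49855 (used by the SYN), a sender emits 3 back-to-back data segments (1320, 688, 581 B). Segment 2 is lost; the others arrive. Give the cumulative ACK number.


SYN uses sequence number 49855; first data byte = ISN + 1 = 49856.
Segment 1: SEQ = 49856, len = 1320 B, covers [49856, 51175]
Segment 2: SEQ = 51176, len = 688 B, covers [51176, 51863] [LOST]
Segment 3: SEQ = 51864, len = 581 B, covers [51864, 52444]
In-order data received: bytes [49856, 51175] (segments 1..1).
Segment 2 missing -> gap begins at byte 51176; later segments buffered out of order.
Cumulative ACK = next expected in-order byte = 49856 + 1320 = 51176

51176


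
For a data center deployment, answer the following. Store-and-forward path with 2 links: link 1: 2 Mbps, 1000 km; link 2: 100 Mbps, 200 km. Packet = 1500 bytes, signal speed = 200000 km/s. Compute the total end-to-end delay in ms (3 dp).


Packet = 1500 bytes = 12000 bits. Store-and-forward: sum (t_trans + t_prop) per link.
Link 1: t_trans = 12000/(2*10^6) s = 6.0000 ms; t_prop = 1000/200000 s = 5.0000 ms; subtotal = 11.0000 ms
Link 2: t_trans = 12000/(100*10^6) s = 0.1200 ms; t_prop = 200/200000 s = 1.0000 ms; subtotal = 1.1200 ms
End-to-end = 11.0000 + 1.1200 = 12.1200 ms -> 12.120 ms (3 dp)

12.120


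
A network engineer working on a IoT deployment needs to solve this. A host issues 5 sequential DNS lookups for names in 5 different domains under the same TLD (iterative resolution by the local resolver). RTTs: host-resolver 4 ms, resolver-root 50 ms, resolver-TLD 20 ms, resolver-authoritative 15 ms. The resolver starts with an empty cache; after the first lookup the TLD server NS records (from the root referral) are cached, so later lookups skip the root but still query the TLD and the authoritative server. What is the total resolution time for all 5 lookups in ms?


Lookup 1 (cold cache): local + root + TLD + auth = 4 + 50 + 20 + 15 = 89 ms
Lookups 2..5 (TLD NS cached -> skip root; new domain -> still ask TLD and auth): local + TLD + auth = 4 + 20 + 15 = 39 ms each
Remaining 4 lookups: 4 * 39 = 156 ms
Total = 89 + 156 = 245 ms

245


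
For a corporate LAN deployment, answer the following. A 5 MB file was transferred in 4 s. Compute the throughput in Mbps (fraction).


Given: file = 5 MB, time = 4 s
File in Mb = 5 * 8 = 40 Mb
Throughput = 40 / 4 Mbps
Throughput = 10 Mbps

10


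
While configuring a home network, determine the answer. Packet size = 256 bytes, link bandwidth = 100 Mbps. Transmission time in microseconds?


Given: packet = 256 bytes, bandwidth = 100 Mbps
Packet in bits = 256 * 8 = 2048 bits
Bandwidth = 100 * 10^6 = 100000000 bps
Time = 2048 / 100000000 seconds
Time in us = 2048 * 10^6 / 100000000 = 20.48

20.48


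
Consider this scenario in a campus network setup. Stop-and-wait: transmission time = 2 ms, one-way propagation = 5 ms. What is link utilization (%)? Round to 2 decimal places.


Given: Ttrans = 2 ms, Tprop = 5 ms
RTT = 2 * Tprop = 2 * 5 = 10 ms
U = Ttrans / (Ttrans + RTT)
U = 2 / (2 + 10)
U = 2 / 12 = 0.166667
U% = 16.67%

16.67


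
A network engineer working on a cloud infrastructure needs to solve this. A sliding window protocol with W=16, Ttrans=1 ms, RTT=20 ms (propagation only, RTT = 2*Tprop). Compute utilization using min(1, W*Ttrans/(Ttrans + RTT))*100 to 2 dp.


Given: W = 16, Ttrans = 1 ms, RTT = 20 ms (= 2 * Tprop, Tprop = 10 ms)
Cycle time = Ttrans + RTT = 1 + 20 = 21 ms (first packet sent until its ACK returns)
W * Ttrans = 16 * 1 = 16 ms of sending per cycle
W * Ttrans / (Ttrans + RTT) = 16 / 21 = 0.761905
U = min(1, 0.761905) = 0.761905
U% = 76.19%

76.19


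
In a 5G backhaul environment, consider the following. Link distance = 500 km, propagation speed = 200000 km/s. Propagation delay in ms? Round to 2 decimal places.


Given: distance = 500 km, speed = 200000 km/s
Delay = distance / speed = 500 / 200000 seconds
Delay in ms = 500 * 1000 / 200000
Delay = 2.5000 ms
Rounded to 2 dp = 2.50 ms

2.50


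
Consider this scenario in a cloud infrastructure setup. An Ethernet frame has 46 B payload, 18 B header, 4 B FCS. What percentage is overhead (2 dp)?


Given: payload = 46 B, header = 18 B, trailer = 4 B
Overhead bytes = header + trailer = 18 + 4 = 22
Total frame = payload + overhead = 46 + 22 = 68
Overhead % = 22 / 68 * 100 = 32.3529% -> 32.35% (2 dp)

32.35


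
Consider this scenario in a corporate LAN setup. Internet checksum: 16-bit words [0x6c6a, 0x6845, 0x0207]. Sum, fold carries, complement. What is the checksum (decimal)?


Given words: [0x6c6a, 0x6845, 0x0207]
Step 1: Sum all words
Raw sum = 27754 + 26693 + 519 = 54966
One's complement = ~54966 & 0xFFFF = 10569

10569


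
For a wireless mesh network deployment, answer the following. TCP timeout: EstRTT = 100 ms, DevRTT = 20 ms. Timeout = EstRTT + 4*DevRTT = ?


Given: EstRTT = 100 ms, DevRTT = 20 ms
Timeout = EstRTT + 4 * DevRTT
4 * DevRTT = 4 * 20 = 80
Timeout = 100 + 80 = 180 ms

180


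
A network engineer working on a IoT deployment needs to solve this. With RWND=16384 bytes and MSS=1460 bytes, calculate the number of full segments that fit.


Given: RWND = 16384 bytes, MSS = 1460 bytes
Full segments = floor(RWND / MSS)
Full segments = floor(16384 / 1460)
Full segments = floor(11.2219) = 11

11


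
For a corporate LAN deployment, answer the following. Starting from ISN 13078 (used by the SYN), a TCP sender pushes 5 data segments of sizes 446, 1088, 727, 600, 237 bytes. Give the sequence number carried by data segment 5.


The SYN occupies sequence number ISN = 13078, so the first data byte is ISN + 1 = 13079.
SEQ of data segment i = (ISN + 1) + sum of payload sizes of segments 1..i-1.
Segment 1: SEQ = 13079, payload = 446 bytes
Segment 2: SEQ = 13525, payload = 1088 bytes
Segment 3: SEQ = 14613, payload = 727 bytes
Segment 4: SEQ = 15340, payload = 600 bytes
Segment 5: SEQ = 15940, payload = 237 bytes
SEQ of segment 5 = 13079 + 446 + 1088 + 727 + 600 = 15940

15940


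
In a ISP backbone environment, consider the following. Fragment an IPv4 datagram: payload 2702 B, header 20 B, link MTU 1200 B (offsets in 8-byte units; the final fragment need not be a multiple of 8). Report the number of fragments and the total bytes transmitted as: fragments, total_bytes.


Max data per non-final fragment = floor((MTU - header)/8)*8 = floor((1200 - 20)/8)*8 = floor(1180/8)*8 = 1176 B
Final fragment needs no 8-byte alignment: it can carry up to MTU - header = 1180 B
Non-final fragments needed = ceil((payload - 1180) / 1176) = ceil(1522/1176) = ceil(1.2942) = 2
Number of fragments = 2 + 1 = 3
Fragment sizes (data): 2 * 1176 B + 350 B (last, 350 <= 1180 OK)
Total bytes sent = payload + n_frags * header = 2702 + 3*20 = 2702 + 60 = 2762 B

3, 2762


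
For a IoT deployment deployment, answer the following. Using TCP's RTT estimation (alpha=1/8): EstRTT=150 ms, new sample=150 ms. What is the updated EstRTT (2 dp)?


Given: EstRTT = 150 ms, SampleRTT = 150 ms, alpha = 1/8
New EstRTT = (1 - alpha) * EstRTT + alpha * SampleRTT
(7/8) * 150 = 131.25
(1/8) * 150 = 18.75
New EstRTT = 131.25 + 18.75 = 150 ms -> 150.00 ms (2 dp)

150.00


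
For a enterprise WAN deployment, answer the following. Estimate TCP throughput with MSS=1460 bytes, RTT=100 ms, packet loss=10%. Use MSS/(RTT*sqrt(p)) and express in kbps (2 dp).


Given: MSS = 1460 bytes, RTT = 100 ms, loss = 10%
RTT in seconds = 100 / 1000 = 0.1
Loss rate = 10% = 0.1
sqrt(loss) = sqrt(0.1) = 0.316227766017
Throughput (bytes/s) = 1460 / (0.1 * 0.316227766017) = 46169.2538
Throughput (kbps) = 46169.2538 * 8 / 1000 = 369.354031 -> 369.35 kbps (2 dp)

369.35


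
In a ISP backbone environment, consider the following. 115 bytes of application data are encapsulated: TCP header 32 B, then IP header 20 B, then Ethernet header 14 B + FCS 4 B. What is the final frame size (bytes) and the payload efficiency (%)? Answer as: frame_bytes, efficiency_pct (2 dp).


TCP segment = 115 + 32 = 147 B
IP packet = 147 + 20 = 167 B
Ethernet frame = 167 + 14 + 4 = 185 B
Efficiency = app / frame = 115 / 185 = 0.621622 = 62.1622% -> 62.16% (2 dp)

185, 62.16


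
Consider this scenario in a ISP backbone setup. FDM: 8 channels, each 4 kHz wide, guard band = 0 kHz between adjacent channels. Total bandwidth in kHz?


Given: 8 channels, 4 kHz each, guard = 0 kHz
Channel bandwidth = 8 * 4 = 32 kHz
Guard bands = 7 gaps * 0 kHz = 0 kHz
Total = 32 + 0 = 32 kHz

32


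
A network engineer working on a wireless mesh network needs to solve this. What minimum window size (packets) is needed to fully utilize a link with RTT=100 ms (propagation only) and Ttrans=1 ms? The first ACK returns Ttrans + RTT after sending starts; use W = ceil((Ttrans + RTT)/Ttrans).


Given: Ttrans = 1 ms, RTT = 100 ms (= 2 * Tprop, Tprop = 50 ms)
Time until first ACK returns = Ttrans + RTT = 1 + 100 = 101 ms
Need W * Ttrans >= Ttrans + RTT  ->  W >= (Ttrans + RTT) / Ttrans
(Ttrans + RTT) / Ttrans = 101 / 1 = 101
W_min = ceil(101) = 101

101


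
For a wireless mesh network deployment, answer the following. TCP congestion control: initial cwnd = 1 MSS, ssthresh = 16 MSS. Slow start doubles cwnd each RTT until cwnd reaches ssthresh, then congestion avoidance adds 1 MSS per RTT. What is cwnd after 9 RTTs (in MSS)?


RTT 0: cwnd = 1 MSS (initial)
RTT 1: cwnd = 2 MSS (slow start, doubled)
RTT 2: cwnd = 4 MSS (slow start, doubled)
RTT 3: cwnd = 8 MSS (slow start, doubled)
RTT 4: cwnd = 16 MSS (slow start, doubled)
RTT 5: cwnd = 17 MSS (congestion avoidance, +1)
RTT 6: cwnd = 18 MSS (congestion avoidance, +1)
RTT 7: cwnd = 19 MSS (congestion avoidance, +1)
RTT 8: cwnd = 20 MSS (congestion avoidance, +1)
RTT 9: cwnd = 21 MSS (congestion avoidance, +1)

21


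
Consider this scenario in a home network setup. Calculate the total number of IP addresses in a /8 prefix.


Given: CIDR prefix /8
Host bits = 32 - 8 = 24
Total addresses = 2^24 = 16777216

16777216


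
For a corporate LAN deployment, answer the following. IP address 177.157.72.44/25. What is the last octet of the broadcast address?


Given: IP = 177.157.72.44, prefix = /25
Host bits = 32 - 25 = 7
Network last octet = 44 AND mask = 0
Host part size = 2^7 - 1 = 127
Broadcast last octet = 0 OR 127 = 127

127


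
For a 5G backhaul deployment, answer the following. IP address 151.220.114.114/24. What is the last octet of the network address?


Given: IP = 151.220.114.114, prefix = /24
Subnet mask = 255.255.255.0
Last octet of IP: 114
Last octet of mask: 0
Network last octet = 114 AND 0 = 0

0


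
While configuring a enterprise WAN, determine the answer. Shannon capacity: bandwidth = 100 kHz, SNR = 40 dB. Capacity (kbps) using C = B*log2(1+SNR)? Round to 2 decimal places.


Given: B = 100 kHz, SNR = 40 dB
SNR linear = 10^(40/10) = 10000
1 + SNR = 10001
log2(10001) = 13.2878566418
C = 100 * 1000 * 13.2878566418 = 1328785.6642 bps
C = 1328.785664 kbps -> 1328.79 kbps (2 dp)

1328.79


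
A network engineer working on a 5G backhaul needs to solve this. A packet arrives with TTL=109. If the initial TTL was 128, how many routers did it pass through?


Given: initial TTL = 128, received TTL = 109
Hops = initial TTL - received TTL
Hops = 128 - 109 = 19

19


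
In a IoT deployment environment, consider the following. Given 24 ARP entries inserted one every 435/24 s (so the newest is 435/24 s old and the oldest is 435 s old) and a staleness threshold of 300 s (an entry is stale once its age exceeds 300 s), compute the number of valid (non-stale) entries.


Ages are k * 435/24 s for k = 1..24 (spacing = 18.1250 s).
Entry k is valid iff k * 435/24 <= 300 iff k <= 24 * 300 / 435 = 16.5517
n_valid = floor(16.5517) = 16
(n_stale = 24 - 16 = 8)

16


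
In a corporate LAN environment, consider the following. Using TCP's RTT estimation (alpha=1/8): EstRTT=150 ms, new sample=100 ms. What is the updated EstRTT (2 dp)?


Given: EstRTT = 150 ms, SampleRTT = 100 ms, alpha = 1/8
New EstRTT = (1 - alpha) * EstRTT + alpha * SampleRTT
(7/8) * 150 = 131.25
(1/8) * 100 = 12.5
New EstRTT = 131.25 + 12.5 = 143.75 ms -> 143.75 ms (2 dp)

143.75


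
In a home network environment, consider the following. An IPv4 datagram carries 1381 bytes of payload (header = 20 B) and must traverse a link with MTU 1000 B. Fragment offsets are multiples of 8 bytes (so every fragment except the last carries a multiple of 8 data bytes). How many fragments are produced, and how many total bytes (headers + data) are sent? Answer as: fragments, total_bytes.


Max data per non-final fragment = floor((MTU - header)/8)*8 = floor((1000 - 20)/8)*8 = floor(980/8)*8 = 976 B
Final fragment needs no 8-byte alignment: it can carry up to MTU - header = 980 B
Non-final fragments needed = ceil((payload - 980) / 976) = ceil(401/976) = ceil(0.4109) = 1
Number of fragments = 1 + 1 = 2
Fragment sizes (data): 1 * 976 B + 405 B (last, 405 <= 980 OK)
Total bytes sent = payload + n_frags * header = 1381 + 2*20 = 1381 + 40 = 1421 B

2, 1421


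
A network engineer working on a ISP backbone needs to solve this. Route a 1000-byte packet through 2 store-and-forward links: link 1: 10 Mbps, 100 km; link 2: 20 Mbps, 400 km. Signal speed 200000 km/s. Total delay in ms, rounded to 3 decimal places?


Packet = 1000 bytes = 8000 bits. Store-and-forward: sum (t_trans + t_prop) per link.
Link 1: t_trans = 8000/(10*10^6) s = 0.8000 ms; t_prop = 100/200000 s = 0.5000 ms; subtotal = 1.3000 ms
Link 2: t_trans = 8000/(20*10^6) s = 0.4000 ms; t_prop = 400/200000 s = 2.0000 ms; subtotal = 2.4000 ms
End-to-end = 1.3000 + 2.4000 = 3.7000 ms -> 3.700 ms (3 dp)

3.700


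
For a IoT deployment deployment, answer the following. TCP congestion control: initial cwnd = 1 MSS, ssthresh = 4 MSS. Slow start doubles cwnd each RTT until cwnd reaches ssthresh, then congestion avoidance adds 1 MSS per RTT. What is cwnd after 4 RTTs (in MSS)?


RTT 0: cwnd = 1 MSS (initial)
RTT 1: cwnd = 2 MSS (slow start, doubled)
RTT 2: cwnd = 4 MSS (slow start, doubled)
RTT 3: cwnd = 5 MSS (congestion avoidance, +1)
RTT 4: cwnd = 6 MSS (congestion avoidance, +1)

6


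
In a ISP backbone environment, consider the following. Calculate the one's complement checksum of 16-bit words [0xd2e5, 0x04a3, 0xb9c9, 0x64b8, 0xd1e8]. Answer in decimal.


Given words: [0xd2e5, 0x04a3, 0xb9c9, 0x64b8, 0xd1e8]
Step 1: Sum all words
Raw sum = 53989 + 1187 + 47561 + 25784 + 53736 = 182257
Step 2: Fold carry: (51185 + 2) = 51187
One's complement = ~51187 & 0xFFFF = 14348

14348


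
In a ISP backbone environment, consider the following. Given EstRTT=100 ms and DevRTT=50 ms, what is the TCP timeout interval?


Given: EstRTT = 100 ms, DevRTT = 50 ms
Timeout = EstRTT + 4 * DevRTT
4 * DevRTT = 4 * 50 = 200
Timeout = 100 + 200 = 300 ms

300


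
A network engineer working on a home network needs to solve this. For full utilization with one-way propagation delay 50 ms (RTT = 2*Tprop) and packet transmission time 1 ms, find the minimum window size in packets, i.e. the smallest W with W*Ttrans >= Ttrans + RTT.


Given: Ttrans = 1 ms, RTT = 100 ms (= 2 * Tprop, Tprop = 50 ms)
Time until first ACK returns = Ttrans + RTT = 1 + 100 = 101 ms
Need W * Ttrans >= Ttrans + RTT  ->  W >= (Ttrans + RTT) / Ttrans
(Ttrans + RTT) / Ttrans = 101 / 1 = 101
W_min = ceil(101) = 101

101


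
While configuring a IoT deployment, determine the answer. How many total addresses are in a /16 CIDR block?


Given: CIDR prefix /16
Host bits = 32 - 16 = 16
Total addresses = 2^16 = 65536

65536


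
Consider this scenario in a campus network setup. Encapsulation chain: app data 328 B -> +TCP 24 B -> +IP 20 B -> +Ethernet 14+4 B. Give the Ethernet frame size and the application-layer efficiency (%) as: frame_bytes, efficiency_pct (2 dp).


TCP segment = 328 + 24 = 352 B
IP packet = 352 + 20 = 372 B
Ethernet frame = 372 + 14 + 4 = 390 B
Efficiency = app / frame = 328 / 390 = 0.841026 = 84.1026% -> 84.10% (2 dp)

390, 84.10


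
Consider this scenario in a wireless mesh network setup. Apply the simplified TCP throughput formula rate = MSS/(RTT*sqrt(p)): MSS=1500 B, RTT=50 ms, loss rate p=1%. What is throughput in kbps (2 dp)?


Given: MSS = 1500 bytes, RTT = 50 ms, loss = 1%
RTT in seconds = 50 / 1000 = 0.05
Loss rate = 1% = 0.01
sqrt(loss) = sqrt(0.01) = 0.1
Throughput (bytes/s) = 1500 / (0.05 * 0.1) = 300000.0000
Throughput (kbps) = 300000.0000 * 8 / 1000 = 2400.000000 -> 2400.00 kbps (2 dp)

2400.00


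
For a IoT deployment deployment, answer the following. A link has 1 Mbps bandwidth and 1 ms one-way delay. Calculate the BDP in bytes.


Given: bandwidth = 1 Mbps, delay = 1 ms
BDP in bits = 1 * 10^6 * 1 / 1000
BDP in bits = 1000
BDP in bytes = 1000 / 8 = 125

125


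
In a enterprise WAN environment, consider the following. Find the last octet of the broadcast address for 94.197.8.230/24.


Given: IP = 94.197.8.230, prefix = /24
Host bits = 32 - 24 = 8
Network last octet = 230 AND mask = 0
Host part size = 2^8 - 1 = 255
Broadcast last octet = 0 OR 255 = 255

255


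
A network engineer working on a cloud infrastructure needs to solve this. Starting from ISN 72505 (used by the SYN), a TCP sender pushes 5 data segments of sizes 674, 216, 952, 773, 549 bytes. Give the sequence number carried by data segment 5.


The SYN occupies sequence number ISN = 72505, so the first data byte is ISN + 1 = 72506.
SEQ of data segment i = (ISN + 1) + sum of payload sizes of segments 1..i-1.
Segment 1: SEQ = 72506, payload = 674 bytes
Segment 2: SEQ = 73180, payload = 216 bytes
Segment 3: SEQ = 73396, payload = 952 bytes
Segment 4: SEQ = 74348, payload = 773 bytes
Segment 5: SEQ = 75121, payload = 549 bytes
SEQ of segment 5 = 72506 + 674 + 216 + 952 + 773 = 75121

75121


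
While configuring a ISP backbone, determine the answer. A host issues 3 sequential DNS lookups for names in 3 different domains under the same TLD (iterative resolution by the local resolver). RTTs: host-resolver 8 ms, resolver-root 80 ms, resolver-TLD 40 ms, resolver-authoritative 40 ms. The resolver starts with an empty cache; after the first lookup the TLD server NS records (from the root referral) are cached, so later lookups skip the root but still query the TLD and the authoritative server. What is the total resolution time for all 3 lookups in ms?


Lookup 1 (cold cache): local + root + TLD + auth = 8 + 80 + 40 + 40 = 168 ms
Lookups 2..3 (TLD NS cached -> skip root; new domain -> still ask TLD and auth): local + TLD + auth = 8 + 40 + 40 = 88 ms each
Remaining 2 lookups: 2 * 88 = 176 ms
Total = 168 + 176 = 344 ms

344


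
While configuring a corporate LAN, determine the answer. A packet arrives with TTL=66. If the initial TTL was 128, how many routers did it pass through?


Given: initial TTL = 128, received TTL = 66
Hops = initial TTL - received TTL
Hops = 128 - 66 = 62

62
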